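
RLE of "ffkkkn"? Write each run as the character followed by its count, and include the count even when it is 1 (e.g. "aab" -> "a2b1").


String: "ffkkkn"
Scanning for consecutive runs:
  'f' x 2
  'k' x 3
  'n' x 1
RLE = "f2k3n1"


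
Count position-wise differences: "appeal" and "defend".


Comparing character by character (same length = 6):
  Pos 0: 'a' vs 'd' !=
  Pos 1: 'p' vs 'e' !=
  Pos 2: 'p' vs 'f' !=
  Pos 3: 'e' vs 'e' =
  Pos 4: 'a' vs 'n' !=
  Pos 5: 'l' vs 'd' !=
Hamming distance = 5


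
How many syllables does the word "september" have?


Word: "september"
Syllable breakdown: sep · tem · ber
Counting: 3 parts
= 3 syllables


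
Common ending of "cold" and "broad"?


Word 1: "cold"
Word 2: "broad"
Comparing from end:
  Pos -1: 'd' == 'd'
  Pos -2: 'l' != 'a' (stop)
LCS = "d" (length 1)


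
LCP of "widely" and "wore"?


Word 1: "widely"
Word 2: "wore"
Comparing from start:
  Pos 0: 'w' == 'w'
  Pos 1: 'i' != 'o' (stop)
LCP = "w" (length 1)


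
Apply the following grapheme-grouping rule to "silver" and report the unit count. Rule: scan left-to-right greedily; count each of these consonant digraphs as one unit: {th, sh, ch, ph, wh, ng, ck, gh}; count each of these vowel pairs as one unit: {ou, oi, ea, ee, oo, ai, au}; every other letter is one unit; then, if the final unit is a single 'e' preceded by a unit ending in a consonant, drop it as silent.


Word: "silver" (6 letters)
Left-to-right scan:
  1. 's' (letter)
  2. 'i' (letter)
  3. 'l' (letter)
  4. 'v' (letter)
  5. 'e' (letter)
  6. 'r' (letter)
Units from scan: 6
Sound units = 6 units


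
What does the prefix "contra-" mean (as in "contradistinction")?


Prefix: contra-
Example: contradistinction = contra- + distinction
Meaning = against


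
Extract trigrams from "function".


Word: "function" (length 8)
Number of trigrams = 8 - 3 + 1 = 6
  Position 0: "fun"
  Position 1: "unc"
  Position 2: "nct"
  Position 3: "cti"
  Position 4: "tio"
  Position 5: "ion"
Trigrams = "fun", "unc", "nct", "cti", "tio", "ion"


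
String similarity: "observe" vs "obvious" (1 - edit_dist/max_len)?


Word 1: "observe" (length 7)
Word 2: "obvious" (length 7)
One optimal edit sequence:
  1. keep 'o'
  2. keep 'b'
  3. substitute 's' -> 'v'  (+1)
  4. substitute 'e' -> 'i'  (+1)
  5. substitute 'r' -> 'o'  (+1)
  6. substitute 'v' -> 'u'  (+1)
  7. substitute 'e' -> 's'  (+1)
Edit distance = 5
Max length = max(7, 7) = 7
Similarity = 1 - 5/7
= 0.2857


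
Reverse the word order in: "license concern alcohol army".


Original: "license concern alcohol army"
Words (1..n): license | concern | alcohol | army
Reversed (n..1): army | alcohol | concern | license
Result = "army alcohol concern license"


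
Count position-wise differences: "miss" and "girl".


Comparing character by character (same length = 4):
  Pos 0: 'm' vs 'g' !=
  Pos 1: 'i' vs 'i' =
  Pos 2: 's' vs 'r' !=
  Pos 3: 's' vs 'l' !=
Hamming distance = 3


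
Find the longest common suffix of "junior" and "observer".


Word 1: "junior"
Word 2: "observer"
Comparing from end:
  Pos -1: 'r' == 'r'
  Pos -2: 'o' != 'e' (stop)
LCS = "r" (length 1)


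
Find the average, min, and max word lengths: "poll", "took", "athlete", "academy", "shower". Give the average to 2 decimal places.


Lengths: "poll"=4, "took"=4, "athlete"=7, "academy"=7, "shower"=6
Sum = 28, Count = 5
Average = 28/5 = 5.60
= avg=5.60, min=4, max=7


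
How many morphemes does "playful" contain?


Word: "playful"
Morphemes: play + -ful
Each morpheme carries meaning
= 2 morphemes


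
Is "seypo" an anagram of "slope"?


Word 1: "slope" → sorted: elops
Word 2: "seypo" → sorted: eopsy
Same letters? elops != eopsy
Anagram = No


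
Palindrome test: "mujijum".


Word: "mujijum"
Reversed: "mujijum"
Forward == Backward? mujijum == mujijum
Palindrome = Yes


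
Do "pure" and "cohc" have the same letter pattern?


Pattern of "pure": [0, 1, 2, 3]
Pattern of "cohc": [0, 1, 2, 0]
Patterns do not match
Same pattern = No


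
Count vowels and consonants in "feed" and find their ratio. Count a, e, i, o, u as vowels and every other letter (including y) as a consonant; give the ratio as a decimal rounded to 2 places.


Word: "feed"
Vowels (a,e,i,o,u): 2
Consonants: 2
Ratio = 2/2
= 1.00


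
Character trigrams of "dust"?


Word: "dust" (length 4)
Number of trigrams = 4 - 3 + 1 = 2
  Position 0: "dus"
  Position 1: "ust"
Trigrams = "dus", "ust"


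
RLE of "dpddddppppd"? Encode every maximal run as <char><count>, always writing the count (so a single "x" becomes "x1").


String: "dpddddppppd"
Scanning for consecutive runs:
  'd' x 1
  'p' x 1
  'd' x 4
  'p' x 4
  'd' x 1
RLE = "d1p1d4p4d1"


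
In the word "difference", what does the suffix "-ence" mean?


Suffix: -ence
As in: difference -> differ + -ence
Meaning = state of


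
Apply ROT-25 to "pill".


Word: "pill"
Shift: 25
Each letter → (letter + shift) mod 26:
  'p' (15) + 25 = 14 → 'o'
  'i' (8) + 25 = 7 → 'h'
  'l' (11) + 25 = 10 → 'k'
  'l' (11) + 25 = 10 → 'k'
Result = "ohkk"


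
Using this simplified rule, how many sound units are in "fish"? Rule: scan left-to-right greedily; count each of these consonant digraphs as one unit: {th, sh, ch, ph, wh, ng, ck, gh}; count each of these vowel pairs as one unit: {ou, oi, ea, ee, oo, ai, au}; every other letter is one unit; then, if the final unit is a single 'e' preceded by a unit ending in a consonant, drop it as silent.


Word: "fish" (4 letters)
Left-to-right scan:
  1. 'f' (letter)
  2. 'i' (letter)
  3. 'sh' (digraph)
Units from scan: 3
Sound units = 3 units


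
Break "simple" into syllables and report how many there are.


Word: "simple"
Syllable breakdown: sim | ple
Counting: 2 parts
= 2 syllables


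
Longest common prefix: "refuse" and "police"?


Word 1: "refuse"
Word 2: "police"
Comparing from start:
  Pos 0: 'r' != 'p' (stop)
LCP = "" (length 0)


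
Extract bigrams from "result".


Word: "result" (length 6)
Number of bigrams = 6 - 2 + 1 = 5
  Position 0: "re"
  Position 1: "es"
  Position 2: "su"
  Position 3: "ul"
  Position 4: "lt"
Bigrams = "re", "es", "su", "ul", "lt"


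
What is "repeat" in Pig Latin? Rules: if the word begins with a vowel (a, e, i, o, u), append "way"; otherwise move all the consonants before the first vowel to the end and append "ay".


Word: "repeat"
Starts with consonant(s) → move to end, add 'ay'
Consonant cluster: "r"
Pig Latin = "epeatray"


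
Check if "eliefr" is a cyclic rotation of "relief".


Word: "relief", Candidate: "eliefr"
Method: check if candidate is substring of word+word
"reliefrelief" contains "eliefr"? Yes
Is rotation = Yes


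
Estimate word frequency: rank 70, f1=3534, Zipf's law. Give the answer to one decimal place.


Zipf's law: f(r) = f(1) / r
f(1) = 3534
f(70) = 3534 / 70
= 50.5 occurrences


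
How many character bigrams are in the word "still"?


Word: "still" (length 5)
Number of 2-grams = length - 2 + 1 = 5 - 2 + 1
= 4


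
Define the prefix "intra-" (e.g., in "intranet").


Prefix: intra-
Example: intranet = intra- + net
Meaning = within


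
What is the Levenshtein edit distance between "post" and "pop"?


Word 1: "post" (length 4)
Word 2: "pop" (length 3)
One optimal edit sequence (insert/delete/substitute each cost 1):
  1. keep 'p'
  2. keep 'o'
  3. delete 's'  (+1)
  4. substitute 't' -> 'p'  (+1)
Total edit operations: 2
Edit distance = 2


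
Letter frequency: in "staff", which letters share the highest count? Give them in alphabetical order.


Word: "staff"
Letter counts:
  'a': 1
  'f': 2
  's': 1
  't': 1
Maximum count = 2
Most frequent = 'f' (2 times each)


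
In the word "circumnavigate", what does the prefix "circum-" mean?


Prefix: circum-
Example: circumnavigate = circum- + navigate
Meaning = around


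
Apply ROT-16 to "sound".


Word: "sound"
Shift: 16
Each letter → (letter + shift) mod 26:
  's' (18) + 16 = 8 → 'i'
  'o' (14) + 16 = 4 → 'e'
  'u' (20) + 16 = 10 → 'k'
  'n' (13) + 16 = 3 → 'd'
  'd' (3) + 16 = 19 → 't'
Result = "iekdt"


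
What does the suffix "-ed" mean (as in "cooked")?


Suffix: -ed
As in: cooked -> cook + -ed
Meaning = past tense


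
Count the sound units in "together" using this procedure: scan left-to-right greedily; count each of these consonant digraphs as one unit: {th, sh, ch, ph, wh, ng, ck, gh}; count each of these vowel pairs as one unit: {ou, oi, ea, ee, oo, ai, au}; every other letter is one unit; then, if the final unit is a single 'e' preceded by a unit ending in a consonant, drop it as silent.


Word: "together" (8 letters)
Left-to-right scan:
  (1) 't' (letter)
  (2) 'o' (letter)
  (3) 'g' (letter)
  (4) 'e' (letter)
  (5) 'th' (digraph)
  (6) 'e' (letter)
  (7) 'r' (letter)
Units from scan: 7
Sound units = 7 units


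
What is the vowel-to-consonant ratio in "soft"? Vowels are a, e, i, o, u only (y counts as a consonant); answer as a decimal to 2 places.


Word: "soft"
Vowels (a,e,i,o,u): 1
Consonants: 3
Ratio = 1/3
= 0.33


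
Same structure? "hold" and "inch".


Pattern of "hold": [0, 1, 2, 3]
Pattern of "inch": [0, 1, 2, 3]
Patterns match
Same pattern = Yes


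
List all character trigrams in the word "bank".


Word: "bank" (length 4)
Number of trigrams = 4 - 3 + 1 = 2
  Position 0: "ban"
  Position 1: "ank"
Trigrams = "ban", "ank"


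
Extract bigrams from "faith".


Word: "faith" (length 5)
Number of bigrams = 5 - 2 + 1 = 4
  Position 0: "fa"
  Position 1: "ai"
  Position 2: "it"
  Position 3: "th"
Bigrams = "fa", "ai", "it", "th"


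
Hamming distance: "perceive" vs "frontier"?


Comparing character by character (same length = 8):
  Pos 0: 'p' vs 'f' !=
  Pos 1: 'e' vs 'r' !=
  Pos 2: 'r' vs 'o' !=
  Pos 3: 'c' vs 'n' !=
  Pos 4: 'e' vs 't' !=
  Pos 5: 'i' vs 'i' =
  Pos 6: 'v' vs 'e' !=
  Pos 7: 'e' vs 'r' !=
Hamming distance = 7


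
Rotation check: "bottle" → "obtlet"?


Word: "bottle", Candidate: "obtlet"
Method: check if candidate is substring of word+word
"bottlebottle" contains "obtlet"? No
Is rotation = No


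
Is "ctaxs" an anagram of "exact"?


Word 1: "exact" → sorted: acetx
Word 2: "ctaxs" → sorted: acstx
Same letters? acetx != acstx
Anagram = No


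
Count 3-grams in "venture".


Word: "venture" (length 7)
Number of 3-grams = length - 3 + 1 = 7 - 3 + 1
= 5


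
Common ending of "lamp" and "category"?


Word 1: "lamp"
Word 2: "category"
Comparing from end:
  Pos -1: 'p' != 'y' (stop)
LCS = "" (length 0)


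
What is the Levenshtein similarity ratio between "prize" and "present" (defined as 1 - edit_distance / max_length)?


Word 1: "prize" (length 5)
Word 2: "present" (length 7)
One optimal edit sequence:
  1. keep 'p'
  2. keep 'r'
  3. substitute 'i' -> 'e'  (+1)
  4. substitute 'z' -> 's'  (+1)
  5. keep 'e'
  6. insert 'n'  (+1)
  7. insert 't'  (+1)
Edit distance = 4
Max length = max(5, 7) = 7
Similarity = 1 - 4/7
= 0.4286


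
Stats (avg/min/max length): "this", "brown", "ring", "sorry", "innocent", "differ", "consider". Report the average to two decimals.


Lengths: "this"=4, "brown"=5, "ring"=4, "sorry"=5, "innocent"=8, "differ"=6, "consider"=8
Sum = 40, Count = 7
Average = 40/7 = 5.71
= avg=5.71, min=4, max=8


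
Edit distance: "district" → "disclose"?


Word 1: "district" (length 8)
Word 2: "disclose" (length 8)
One optimal edit sequence (insert/delete/substitute each cost 1):
  1. keep 'd'
  2. keep 'i'
  3. keep 's'
  4. substitute 't' -> 'c'  (+1)
  5. substitute 'r' -> 'l'  (+1)
  6. substitute 'i' -> 'o'  (+1)
  7. substitute 'c' -> 's'  (+1)
  8. substitute 't' -> 'e'  (+1)
Total edit operations: 5
Edit distance = 5


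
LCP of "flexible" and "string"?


Word 1: "flexible"
Word 2: "string"
Comparing from start:
  Pos 0: 'f' != 's' (stop)
LCP = "" (length 0)


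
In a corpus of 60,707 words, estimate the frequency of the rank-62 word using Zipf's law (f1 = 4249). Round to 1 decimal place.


Zipf's law: f(r) = f(1) / r
f(1) = 4249
f(62) = 4249 / 62
= 68.5 occurrences


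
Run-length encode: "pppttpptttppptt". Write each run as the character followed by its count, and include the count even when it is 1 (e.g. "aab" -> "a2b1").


String: "pppttpptttppptt"
Scanning for consecutive runs:
  'p' x 3
  't' x 2
  'p' x 2
  't' x 3
  'p' x 3
  't' x 2
RLE = "p3t2p2t3p3t2"


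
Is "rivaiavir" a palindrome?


Word: "rivaiavir"
Reversed: "rivaiavir"
Forward == Backward? rivaiavir == rivaiavir
Palindrome = Yes


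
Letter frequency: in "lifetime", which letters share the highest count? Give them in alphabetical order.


Word: "lifetime"
Letter counts:
  'e': 2
  'f': 1
  'i': 2
  'l': 1
  'm': 1
  't': 1
Maximum count = 2
Most frequent = 'e', 'i' (2 times each)


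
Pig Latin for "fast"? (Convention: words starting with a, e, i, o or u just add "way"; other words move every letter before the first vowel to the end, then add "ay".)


Word: "fast"
Starts with consonant(s) → move to end, add 'ay'
Consonant cluster: "f"
Pig Latin = "astfay"


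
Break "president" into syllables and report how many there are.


Word: "president"
Syllable breakdown: pres | i | dent
Counting: 3 parts
= 3 syllables


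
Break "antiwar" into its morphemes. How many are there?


Word: "antiwar"
Morphemes: anti- + war
Each morpheme carries meaning
= 2 morphemes


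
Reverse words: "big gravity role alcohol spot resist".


Original: "big gravity role alcohol spot resist"
Words (1..n): big | gravity | role | alcohol | spot | resist
Reversed (n..1): resist | spot | alcohol | role | gravity | big
Result = "resist spot alcohol role gravity big"


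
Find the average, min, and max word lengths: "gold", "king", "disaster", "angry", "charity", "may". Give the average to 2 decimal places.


Lengths: "gold"=4, "king"=4, "disaster"=8, "angry"=5, "charity"=7, "may"=3
Sum = 31, Count = 6
Average = 31/6 = 5.17
= avg=5.17, min=3, max=8


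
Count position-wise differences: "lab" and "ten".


Comparing character by character (same length = 3):
  Pos 0: 'l' vs 't' !=
  Pos 1: 'a' vs 'e' !=
  Pos 2: 'b' vs 'n' !=
Hamming distance = 3


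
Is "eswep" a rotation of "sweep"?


Word: "sweep", Candidate: "eswep"
Method: check if candidate is substring of word+word
"sweepsweep" contains "eswep"? No
Is rotation = No


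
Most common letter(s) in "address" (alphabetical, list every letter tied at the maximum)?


Word: "address"
Letter counts:
  'a': 1
  'd': 2
  'e': 1
  'r': 1
  's': 2
Maximum count = 2
Most frequent = 'd', 's' (2 times each)


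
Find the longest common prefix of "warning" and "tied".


Word 1: "warning"
Word 2: "tied"
Comparing from start:
  Pos 0: 'w' != 't' (stop)
LCP = "" (length 0)


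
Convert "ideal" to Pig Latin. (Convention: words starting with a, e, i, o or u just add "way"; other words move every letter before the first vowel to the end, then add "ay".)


Word: "ideal"
Starts with vowel → add 'way'
Pig Latin = "idealway"


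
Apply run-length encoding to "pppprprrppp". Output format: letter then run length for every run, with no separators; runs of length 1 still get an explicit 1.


String: "pppprprrppp"
Scanning for consecutive runs:
  'p' x 4
  'r' x 1
  'p' x 1
  'r' x 2
  'p' x 3
RLE = "p4r1p1r2p3"


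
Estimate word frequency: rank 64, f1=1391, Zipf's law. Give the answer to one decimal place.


Zipf's law: f(r) = f(1) / r
f(1) = 1391
f(64) = 1391 / 64
= 21.7 occurrences


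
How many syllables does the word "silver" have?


Word: "silver"
Syllable breakdown: sil-ver
Counting: 2 parts
= 2 syllables


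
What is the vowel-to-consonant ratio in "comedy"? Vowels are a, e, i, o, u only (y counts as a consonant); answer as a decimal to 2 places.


Word: "comedy"
Vowels (a,e,i,o,u): 2
Consonants: 4
Ratio = 2/4
= 0.50


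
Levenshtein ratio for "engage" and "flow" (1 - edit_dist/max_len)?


Word 1: "engage" (length 6)
Word 2: "flow" (length 4)
One optimal edit sequence:
  1. delete 'e'  (+1)
  2. delete 'n'  (+1)
  3. substitute 'g' -> 'f'  (+1)
  4. substitute 'a' -> 'l'  (+1)
  5. substitute 'g' -> 'o'  (+1)
  6. substitute 'e' -> 'w'  (+1)
Edit distance = 6
Max length = max(6, 4) = 6
Similarity = 1 - 6/6
= 0.0000


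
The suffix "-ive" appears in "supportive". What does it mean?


Suffix: -ive
Example: supportive (support + -ive)
Meaning = tending to


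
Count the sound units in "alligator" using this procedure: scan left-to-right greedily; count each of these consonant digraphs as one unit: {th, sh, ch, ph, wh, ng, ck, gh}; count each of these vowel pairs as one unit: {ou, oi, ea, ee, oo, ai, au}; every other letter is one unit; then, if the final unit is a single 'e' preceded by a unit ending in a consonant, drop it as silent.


Word: "alligator" (9 letters)
Left-to-right scan:
  [1] 'a' (letter)
  [2] 'l' (letter)
  [3] 'l' (letter)
  [4] 'i' (letter)
  [5] 'g' (letter)
  [6] 'a' (letter)
  [7] 't' (letter)
  [8] 'o' (letter)
  [9] 'r' (letter)
Units from scan: 9
Sound units = 9 units


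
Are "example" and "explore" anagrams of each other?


Word 1: "example" → sorted: aeelmpx
Word 2: "explore" → sorted: eeloprx
Same letters? aeelmpx != eeloprx
Anagram = No


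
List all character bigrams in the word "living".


Word: "living" (length 6)
Number of bigrams = 6 - 2 + 1 = 5
  Position 0: "li"
  Position 1: "iv"
  Position 2: "vi"
  Position 3: "in"
  Position 4: "ng"
Bigrams = "li", "iv", "vi", "in", "ng"


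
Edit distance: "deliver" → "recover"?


Word 1: "deliver" (length 7)
Word 2: "recover" (length 7)
One optimal edit sequence (insert/delete/substitute each cost 1):
  1. substitute 'd' -> 'r'  (+1)
  2. keep 'e'
  3. substitute 'l' -> 'c'  (+1)
  4. substitute 'i' -> 'o'  (+1)
  5. keep 'v'
  6. keep 'e'
  7. keep 'r'
Total edit operations: 3
Edit distance = 3


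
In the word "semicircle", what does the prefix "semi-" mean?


Prefix: semi-
Example: semicircle (semi- + circle)
Meaning = half


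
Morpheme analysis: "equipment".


Word: "equipment"
Morphemes: equip + -ment
Each morpheme carries meaning
= 2 morphemes


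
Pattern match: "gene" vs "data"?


Pattern of "gene": [0, 1, 2, 1]
Pattern of "data": [0, 1, 2, 1]
Patterns match
Same pattern = Yes


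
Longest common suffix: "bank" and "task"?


Word 1: "bank"
Word 2: "task"
Comparing from end:
  Pos -1: 'k' == 'k'
  Pos -2: 'n' != 's' (stop)
LCS = "k" (length 1)


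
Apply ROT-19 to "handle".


Word: "handle"
Shift: 19
Each letter → (letter + shift) mod 26:
  'h' (7) + 19 = 0 → 'a'
  'a' (0) + 19 = 19 → 't'
  'n' (13) + 19 = 6 → 'g'
  'd' (3) + 19 = 22 → 'w'
  'l' (11) + 19 = 4 → 'e'
  'e' (4) + 19 = 23 → 'x'
Result = "atgwex"


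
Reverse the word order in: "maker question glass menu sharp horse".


Original: "maker question glass menu sharp horse"
Words (1..n): maker | question | glass | menu | sharp | horse
Reversed (n..1): horse | sharp | menu | glass | question | maker
Result = "horse sharp menu glass question maker"


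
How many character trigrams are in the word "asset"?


Word: "asset" (length 5)
Number of 3-grams = length - 3 + 1 = 5 - 3 + 1
= 3


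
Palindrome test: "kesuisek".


Word: "kesuisek"
Reversed: "kesiusek"
Forward == Backward? kesuisek != kesiusek
Palindrome = No


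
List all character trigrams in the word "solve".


Word: "solve" (length 5)
Number of trigrams = 5 - 3 + 1 = 3
  Position 0: "sol"
  Position 1: "olv"
  Position 2: "lve"
Trigrams = "sol", "olv", "lve"


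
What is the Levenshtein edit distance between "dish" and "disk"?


Word 1: "dish" (length 4)
Word 2: "disk" (length 4)
One optimal edit sequence (insert/delete/substitute each cost 1):
  1. keep 'd'
  2. keep 'i'
  3. keep 's'
  4. substitute 'h' -> 'k'  (+1)
Total edit operations: 1
Edit distance = 1


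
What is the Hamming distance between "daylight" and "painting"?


Comparing character by character (same length = 8):
  Pos 0: 'd' vs 'p' !=
  Pos 1: 'a' vs 'a' =
  Pos 2: 'y' vs 'i' !=
  Pos 3: 'l' vs 'n' !=
  Pos 4: 'i' vs 't' !=
  Pos 5: 'g' vs 'i' !=
  Pos 6: 'h' vs 'n' !=
  Pos 7: 't' vs 'g' !=
Hamming distance = 7


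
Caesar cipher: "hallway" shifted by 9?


Word: "hallway"
Shift: 9
Each letter → (letter + shift) mod 26:
  'h' (7) + 9 = 16 → 'q'
  'a' (0) + 9 = 9 → 'j'
  'l' (11) + 9 = 20 → 'u'
  'l' (11) + 9 = 20 → 'u'
  'w' (22) + 9 = 5 → 'f'
  'a' (0) + 9 = 9 → 'j'
  'y' (24) + 9 = 7 → 'h'
Result = "qjuufjh"


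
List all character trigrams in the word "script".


Word: "script" (length 6)
Number of trigrams = 6 - 3 + 1 = 4
  Position 0: "scr"
  Position 1: "cri"
  Position 2: "rip"
  Position 3: "ipt"
Trigrams = "scr", "cri", "rip", "ipt"


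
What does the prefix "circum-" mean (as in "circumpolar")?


Prefix: circum-
Example: circumpolar (circum- + polar)
Meaning = around


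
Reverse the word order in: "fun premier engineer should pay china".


Original: "fun premier engineer should pay china"
Words (1..n): fun | premier | engineer | should | pay | china
Reversed (n..1): china | pay | should | engineer | premier | fun
Result = "china pay should engineer premier fun"


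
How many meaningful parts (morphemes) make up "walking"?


Word: "walking"
Morphemes: walk + -ing
Each morpheme carries meaning
= 2 morphemes


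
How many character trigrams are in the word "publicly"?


Word: "publicly" (length 8)
Number of 3-grams = length - 3 + 1 = 8 - 3 + 1
= 6


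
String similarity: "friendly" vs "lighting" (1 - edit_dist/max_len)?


Word 1: "friendly" (length 8)
Word 2: "lighting" (length 8)
One optimal edit sequence:
  1. substitute 'f' -> 'l'  (+1)
  2. substitute 'r' -> 'i'  (+1)
  3. substitute 'i' -> 'g'  (+1)
  4. substitute 'e' -> 'h'  (+1)
  5. substitute 'n' -> 't'  (+1)
  6. substitute 'd' -> 'i'  (+1)
  7. substitute 'l' -> 'n'  (+1)
  8. substitute 'y' -> 'g'  (+1)
Edit distance = 8
Max length = max(8, 8) = 8
Similarity = 1 - 8/8
= 0.0000


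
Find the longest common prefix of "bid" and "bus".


Word 1: "bid"
Word 2: "bus"
Comparing from start:
  Pos 0: 'b' == 'b'
  Pos 1: 'i' != 'u' (stop)
LCP = "b" (length 1)


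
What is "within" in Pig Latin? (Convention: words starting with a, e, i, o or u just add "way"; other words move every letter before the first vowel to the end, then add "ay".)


Word: "within"
Starts with consonant(s) → move to end, add 'ay'
Consonant cluster: "w"
Pig Latin = "ithinway"


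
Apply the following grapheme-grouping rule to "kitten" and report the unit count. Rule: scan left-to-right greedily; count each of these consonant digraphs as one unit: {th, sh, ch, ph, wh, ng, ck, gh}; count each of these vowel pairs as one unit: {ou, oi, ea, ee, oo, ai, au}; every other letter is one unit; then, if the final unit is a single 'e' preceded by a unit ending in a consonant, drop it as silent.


Word: "kitten" (6 letters)
Left-to-right scan:
  (1) 'k' (letter)
  (2) 'i' (letter)
  (3) 't' (letter)
  (4) 't' (letter)
  (5) 'e' (letter)
  (6) 'n' (letter)
Units from scan: 6
Sound units = 6 units


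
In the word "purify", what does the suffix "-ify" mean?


Suffix: -ify
Example: purify (pure + -ify, with a spelling change)
Meaning = to make


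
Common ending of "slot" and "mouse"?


Word 1: "slot"
Word 2: "mouse"
Comparing from end:
  Pos -1: 't' != 'e' (stop)
LCS = "" (length 0)


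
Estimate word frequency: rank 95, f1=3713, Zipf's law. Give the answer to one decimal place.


Zipf's law: f(r) = f(1) / r
f(1) = 3713
f(95) = 3713 / 95
= 39.1 occurrences


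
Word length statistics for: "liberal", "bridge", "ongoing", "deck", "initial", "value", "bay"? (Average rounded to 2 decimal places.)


Lengths: "liberal"=7, "bridge"=6, "ongoing"=7, "deck"=4, "initial"=7, "value"=5, "bay"=3
Sum = 39, Count = 7
Average = 39/7 = 5.57
= avg=5.57, min=3, max=7


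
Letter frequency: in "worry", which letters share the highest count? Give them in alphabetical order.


Word: "worry"
Letter counts:
  'o': 1
  'r': 2
  'w': 1
  'y': 1
Maximum count = 2
Most frequent = 'r' (2 times each)


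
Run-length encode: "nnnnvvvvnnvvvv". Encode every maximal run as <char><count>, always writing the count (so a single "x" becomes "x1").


String: "nnnnvvvvnnvvvv"
Scanning for consecutive runs:
  'n' x 4
  'v' x 4
  'n' x 2
  'v' x 4
RLE = "n4v4n2v4"


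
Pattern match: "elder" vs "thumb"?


Pattern of "elder": [0, 1, 2, 0, 3]
Pattern of "thumb": [0, 1, 2, 3, 4]
Patterns do not match
Same pattern = No


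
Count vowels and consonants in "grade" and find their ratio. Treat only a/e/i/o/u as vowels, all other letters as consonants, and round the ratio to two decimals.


Word: "grade"
Vowels (a,e,i,o,u): 2
Consonants: 3
Ratio = 2/3
= 0.67


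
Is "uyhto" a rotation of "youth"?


Word: "youth", Candidate: "uyhto"
Method: check if candidate is substring of word+word
"youthyouth" contains "uyhto"? No
Is rotation = No


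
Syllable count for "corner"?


Word: "corner"
Syllable breakdown: cor | ner
Counting: 2 parts
= 2 syllables


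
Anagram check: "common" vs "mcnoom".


Word 1: "common" → sorted: cmmnoo
Word 2: "mcnoom" → sorted: cmmnoo
Same letters? cmmnoo == cmmnoo
Anagram = Yes


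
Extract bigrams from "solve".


Word: "solve" (length 5)
Number of bigrams = 5 - 2 + 1 = 4
  Position 0: "so"
  Position 1: "ol"
  Position 2: "lv"
  Position 3: "ve"
Bigrams = "so", "ol", "lv", "ve"


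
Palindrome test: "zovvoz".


Word: "zovvoz"
Reversed: "zovvoz"
Forward == Backward? zovvoz == zovvoz
Palindrome = Yes


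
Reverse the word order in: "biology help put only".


Original: "biology help put only"
Words (1..n): biology | help | put | only
Reversed (n..1): only | put | help | biology
Result = "only put help biology"


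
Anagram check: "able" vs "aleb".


Word 1: "able" → sorted: abel
Word 2: "aleb" → sorted: abel
Same letters? abel == abel
Anagram = Yes


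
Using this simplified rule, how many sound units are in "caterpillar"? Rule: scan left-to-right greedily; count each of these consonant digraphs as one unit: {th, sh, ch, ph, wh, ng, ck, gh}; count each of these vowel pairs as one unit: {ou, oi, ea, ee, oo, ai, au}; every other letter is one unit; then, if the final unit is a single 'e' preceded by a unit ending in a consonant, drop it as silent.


Word: "caterpillar" (11 letters)
Left-to-right scan:
  1. 'c' (letter)
  2. 'a' (letter)
  3. 't' (letter)
  4. 'e' (letter)
  5. 'r' (letter)
  6. 'p' (letter)
  7. 'i' (letter)
  8. 'l' (letter)
  9. 'l' (letter)
  10. 'a' (letter)
  11. 'r' (letter)
Units from scan: 11
Sound units = 11 units


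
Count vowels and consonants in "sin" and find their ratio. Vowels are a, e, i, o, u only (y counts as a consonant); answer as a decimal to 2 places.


Word: "sin"
Vowels (a,e,i,o,u): 1
Consonants: 2
Ratio = 1/2
= 0.50


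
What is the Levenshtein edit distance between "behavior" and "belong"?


Word 1: "behavior" (length 8)
Word 2: "belong" (length 6)
One optimal edit sequence (insert/delete/substitute each cost 1):
  1. keep 'b'
  2. keep 'e'
  3. delete 'h'  (+1)
  4. delete 'a'  (+1)
  5. substitute 'v' -> 'l'  (+1)
  6. substitute 'i' -> 'o'  (+1)
  7. substitute 'o' -> 'n'  (+1)
  8. substitute 'r' -> 'g'  (+1)
Total edit operations: 6
Edit distance = 6


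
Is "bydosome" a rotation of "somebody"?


Word: "somebody", Candidate: "bydosome"
Method: check if candidate is substring of word+word
"somebodysomebody" contains "bydosome"? No
Is rotation = No


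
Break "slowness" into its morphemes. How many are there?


Word: "slowness"
Morphemes: slow / -ness
Each morpheme carries meaning
= 2 morphemes


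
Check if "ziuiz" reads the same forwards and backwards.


Word: "ziuiz"
Reversed: "ziuiz"
Forward == Backward? ziuiz == ziuiz
Palindrome = Yes


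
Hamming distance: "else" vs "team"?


Comparing character by character (same length = 4):
  Pos 0: 'e' vs 't' !=
  Pos 1: 'l' vs 'e' !=
  Pos 2: 's' vs 'a' !=
  Pos 3: 'e' vs 'm' !=
Hamming distance = 4


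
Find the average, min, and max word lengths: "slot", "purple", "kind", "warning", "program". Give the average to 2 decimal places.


Lengths: "slot"=4, "purple"=6, "kind"=4, "warning"=7, "program"=7
Sum = 28, Count = 5
Average = 28/5 = 5.60
= avg=5.60, min=4, max=7


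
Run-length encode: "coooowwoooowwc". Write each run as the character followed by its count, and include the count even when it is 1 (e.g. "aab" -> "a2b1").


String: "coooowwoooowwc"
Scanning for consecutive runs:
  'c' x 1
  'o' x 4
  'w' x 2
  'o' x 4
  'w' x 2
  'c' x 1
RLE = "c1o4w2o4w2c1"


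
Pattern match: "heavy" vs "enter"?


Pattern of "heavy": [0, 1, 2, 3, 4]
Pattern of "enter": [0, 1, 2, 0, 3]
Patterns do not match
Same pattern = No


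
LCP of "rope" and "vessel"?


Word 1: "rope"
Word 2: "vessel"
Comparing from start:
  Pos 0: 'r' != 'v' (stop)
LCP = "" (length 0)


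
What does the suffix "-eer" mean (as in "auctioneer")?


Suffix: -eer
Example: auctioneer = auction + -eer
Meaning = one who is concerned with


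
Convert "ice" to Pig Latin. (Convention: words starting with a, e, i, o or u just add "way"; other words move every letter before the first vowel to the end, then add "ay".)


Word: "ice"
Starts with vowel → add 'way'
Pig Latin = "iceway"


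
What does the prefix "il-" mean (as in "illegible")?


Prefix: il-
As in: illegible -> il- + legible
Meaning = not


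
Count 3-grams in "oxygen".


Word: "oxygen" (length 6)
Number of 3-grams = length - 3 + 1 = 6 - 3 + 1
= 4


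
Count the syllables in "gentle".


Word: "gentle"
Syllable breakdown: gen · tle
Counting: 2 parts
= 2 syllables


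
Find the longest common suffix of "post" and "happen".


Word 1: "post"
Word 2: "happen"
Comparing from end:
  Pos -1: 't' != 'n' (stop)
LCS = "" (length 0)


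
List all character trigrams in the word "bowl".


Word: "bowl" (length 4)
Number of trigrams = 4 - 3 + 1 = 2
  Position 0: "bow"
  Position 1: "owl"
Trigrams = "bow", "owl"


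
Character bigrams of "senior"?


Word: "senior" (length 6)
Number of bigrams = 6 - 2 + 1 = 5
  Position 0: "se"
  Position 1: "en"
  Position 2: "ni"
  Position 3: "io"
  Position 4: "or"
Bigrams = "se", "en", "ni", "io", "or"


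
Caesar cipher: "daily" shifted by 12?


Word: "daily"
Shift: 12
Each letter → (letter + shift) mod 26:
  'd' (3) + 12 = 15 → 'p'
  'a' (0) + 12 = 12 → 'm'
  'i' (8) + 12 = 20 → 'u'
  'l' (11) + 12 = 23 → 'x'
  'y' (24) + 12 = 10 → 'k'
Result = "pmuxk"


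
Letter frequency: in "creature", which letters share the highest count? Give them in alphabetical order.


Word: "creature"
Letter counts:
  'a': 1
  'c': 1
  'e': 2
  'r': 2
  't': 1
  'u': 1
Maximum count = 2
Most frequent = 'e', 'r' (2 times each)


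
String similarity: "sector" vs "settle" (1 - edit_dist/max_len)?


Word 1: "sector" (length 6)
Word 2: "settle" (length 6)
One optimal edit sequence:
  1. keep 's'
  2. keep 'e'
  3. substitute 'c' -> 't'  (+1)
  4. keep 't'
  5. substitute 'o' -> 'l'  (+1)
  6. substitute 'r' -> 'e'  (+1)
Edit distance = 3
Max length = max(6, 6) = 6
Similarity = 1 - 3/6
= 0.5000


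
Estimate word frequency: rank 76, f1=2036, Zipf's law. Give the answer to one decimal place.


Zipf's law: f(r) = f(1) / r
f(1) = 2036
f(76) = 2036 / 76
= 26.8 occurrences


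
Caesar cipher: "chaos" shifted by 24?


Word: "chaos"
Shift: 24
Each letter → (letter + shift) mod 26:
  'c' (2) + 24 = 0 → 'a'
  'h' (7) + 24 = 5 → 'f'
  'a' (0) + 24 = 24 → 'y'
  'o' (14) + 24 = 12 → 'm'
  's' (18) + 24 = 16 → 'q'
Result = "afymq"


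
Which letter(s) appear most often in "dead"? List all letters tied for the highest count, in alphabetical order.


Word: "dead"
Letter counts:
  'a': 1
  'd': 2
  'e': 1
Maximum count = 2
Most frequent = 'd' (2 times each)


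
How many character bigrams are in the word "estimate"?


Word: "estimate" (length 8)
Number of 2-grams = length - 2 + 1 = 8 - 2 + 1
= 7


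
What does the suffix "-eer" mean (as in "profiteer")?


Suffix: -eer
As in: profiteer -> profit + -eer
Meaning = one who is concerned with


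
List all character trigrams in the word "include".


Word: "include" (length 7)
Number of trigrams = 7 - 3 + 1 = 5
  Position 0: "inc"
  Position 1: "ncl"
  Position 2: "clu"
  Position 3: "lud"
  Position 4: "ude"
Trigrams = "inc", "ncl", "clu", "lud", "ude"


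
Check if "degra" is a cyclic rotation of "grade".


Word: "grade", Candidate: "degra"
Method: check if candidate is substring of word+word
"gradegrade" contains "degra"? Yes
Is rotation = Yes


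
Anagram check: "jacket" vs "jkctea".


Word 1: "jacket" → sorted: acejkt
Word 2: "jkctea" → sorted: acejkt
Same letters? acejkt == acejkt
Anagram = Yes


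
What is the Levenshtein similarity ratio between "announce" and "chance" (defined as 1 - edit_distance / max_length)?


Word 1: "announce" (length 8)
Word 2: "chance" (length 6)
One optimal edit sequence:
  1. delete 'a'  (+1)
  2. delete 'n'  (+1)
  3. substitute 'n' -> 'c'  (+1)
  4. substitute 'o' -> 'h'  (+1)
  5. substitute 'u' -> 'a'  (+1)
  6. keep 'n'
  7. keep 'c'
  8. keep 'e'
Edit distance = 5
Max length = max(8, 6) = 8
Similarity = 1 - 5/8
= 0.3750


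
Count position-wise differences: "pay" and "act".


Comparing character by character (same length = 3):
  Pos 0: 'p' vs 'a' !=
  Pos 1: 'a' vs 'c' !=
  Pos 2: 'y' vs 't' !=
Hamming distance = 3


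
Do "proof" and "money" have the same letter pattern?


Pattern of "proof": [0, 1, 2, 2, 3]
Pattern of "money": [0, 1, 2, 3, 4]
Patterns do not match
Same pattern = No


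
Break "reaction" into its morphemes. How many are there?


Word: "reaction"
Morphemes: re- / act / -ion
Each morpheme carries meaning
= 3 morphemes


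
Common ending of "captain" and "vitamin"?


Word 1: "captain"
Word 2: "vitamin"
Comparing from end:
  Pos -1: 'n' == 'n'
  Pos -2: 'i' == 'i'
  Pos -3: 'a' != 'm' (stop)
LCS = "in" (length 2)


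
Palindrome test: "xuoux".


Word: "xuoux"
Reversed: "xuoux"
Forward == Backward? xuoux == xuoux
Palindrome = Yes


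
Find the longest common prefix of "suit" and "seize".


Word 1: "suit"
Word 2: "seize"
Comparing from start:
  Pos 0: 's' == 's'
  Pos 1: 'u' != 'e' (stop)
LCP = "s" (length 1)


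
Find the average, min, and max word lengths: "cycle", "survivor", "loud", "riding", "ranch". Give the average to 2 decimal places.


Lengths: "cycle"=5, "survivor"=8, "loud"=4, "riding"=6, "ranch"=5
Sum = 28, Count = 5
Average = 28/5 = 5.60
= avg=5.60, min=4, max=8


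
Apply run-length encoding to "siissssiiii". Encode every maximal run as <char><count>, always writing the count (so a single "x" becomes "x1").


String: "siissssiiii"
Scanning for consecutive runs:
  's' x 1
  'i' x 2
  's' x 4
  'i' x 4
RLE = "s1i2s4i4"


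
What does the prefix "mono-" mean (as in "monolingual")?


Prefix: mono-
Example: monolingual (mono- + lingual)
Meaning = one


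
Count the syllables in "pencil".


Word: "pencil"
Syllable breakdown: pen · cil
Counting: 2 parts
= 2 syllables


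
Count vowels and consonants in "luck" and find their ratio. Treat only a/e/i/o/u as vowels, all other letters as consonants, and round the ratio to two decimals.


Word: "luck"
Vowels (a,e,i,o,u): 1
Consonants: 3
Ratio = 1/3
= 0.33


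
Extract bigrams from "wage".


Word: "wage" (length 4)
Number of bigrams = 4 - 2 + 1 = 3
  Position 0: "wa"
  Position 1: "ag"
  Position 2: "ge"
Bigrams = "wa", "ag", "ge"


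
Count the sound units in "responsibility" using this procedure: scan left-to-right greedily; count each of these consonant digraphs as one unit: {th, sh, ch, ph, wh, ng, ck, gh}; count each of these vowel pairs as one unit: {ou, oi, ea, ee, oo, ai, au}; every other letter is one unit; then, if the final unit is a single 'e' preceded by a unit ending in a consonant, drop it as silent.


Word: "responsibility" (14 letters)
Left-to-right scan:
  1. 'r' (letter)
  2. 'e' (letter)
  3. 's' (letter)
  4. 'p' (letter)
  5. 'o' (letter)
  6. 'n' (letter)
  7. 's' (letter)
  8. 'i' (letter)
  9. 'b' (letter)
  10. 'i' (letter)
  11. 'l' (letter)
  12. 'i' (letter)
  13. 't' (letter)
  14. 'y' (letter)
Units from scan: 14
Sound units = 14 units


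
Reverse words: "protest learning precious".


Original: "protest learning precious"
Words (1..n): protest | learning | precious
Reversed (n..1): precious | learning | protest
Result = "precious learning protest"


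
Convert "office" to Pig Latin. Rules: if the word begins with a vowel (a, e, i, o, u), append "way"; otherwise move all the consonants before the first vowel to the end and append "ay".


Word: "office"
Starts with vowel → add 'way'
Pig Latin = "officeway"


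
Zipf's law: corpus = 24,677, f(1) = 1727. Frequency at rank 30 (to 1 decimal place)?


Zipf's law: f(r) = f(1) / r
f(1) = 1727
f(30) = 1727 / 30
= 57.6 occurrences


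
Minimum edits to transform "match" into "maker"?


Word 1: "match" (length 5)
Word 2: "maker" (length 5)
One optimal edit sequence (insert/delete/substitute each cost 1):
  1. keep 'm'
  2. keep 'a'
  3. substitute 't' -> 'k'  (+1)
  4. substitute 'c' -> 'e'  (+1)
  5. substitute 'h' -> 'r'  (+1)
Total edit operations: 3
Edit distance = 3


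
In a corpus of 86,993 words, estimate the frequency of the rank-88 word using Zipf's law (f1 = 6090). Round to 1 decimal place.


Zipf's law: f(r) = f(1) / r
f(1) = 6090
f(88) = 6090 / 88
= 69.2 occurrences


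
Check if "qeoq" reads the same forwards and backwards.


Word: "qeoq"
Reversed: "qoeq"
Forward == Backward? qeoq != qoeq
Palindrome = No


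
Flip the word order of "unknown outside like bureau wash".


Original: "unknown outside like bureau wash"
Words (1..n): unknown | outside | like | bureau | wash
Reversed (n..1): wash | bureau | like | outside | unknown
Result = "wash bureau like outside unknown"


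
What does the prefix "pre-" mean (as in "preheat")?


Prefix: pre-
Example: preheat = pre- + heat
Meaning = before


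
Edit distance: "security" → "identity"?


Word 1: "security" (length 8)
Word 2: "identity" (length 8)
One optimal edit sequence (insert/delete/substitute each cost 1):
  1. substitute 's' -> 'i'  (+1)
  2. substitute 'e' -> 'd'  (+1)
  3. substitute 'c' -> 'e'  (+1)
  4. substitute 'u' -> 'n'  (+1)
  5. substitute 'r' -> 't'  (+1)
  6. keep 'i'
  7. keep 't'
  8. keep 'y'
Total edit operations: 5
Edit distance = 5


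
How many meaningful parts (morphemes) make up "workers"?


Word: "workers"
Morphemes: work / -er / -s
Each morpheme carries meaning
= 3 morphemes


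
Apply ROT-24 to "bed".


Word: "bed"
Shift: 24
Each letter → (letter + shift) mod 26:
  'b' (1) + 24 = 25 → 'z'
  'e' (4) + 24 = 2 → 'c'
  'd' (3) + 24 = 1 → 'b'
Result = "zcb"


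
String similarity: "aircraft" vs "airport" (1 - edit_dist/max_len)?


Word 1: "aircraft" (length 8)
Word 2: "airport" (length 7)
One optimal edit sequence:
  1. keep 'a'
  2. keep 'i'
  3. keep 'r'
  4. delete 'c'  (+1)
  5. substitute 'r' -> 'p'  (+1)
  6. substitute 'a' -> 'o'  (+1)
  7. substitute 'f' -> 'r'  (+1)
  8. keep 't'
Edit distance = 4
Max length = max(8, 7) = 8
Similarity = 1 - 4/8
= 0.5000


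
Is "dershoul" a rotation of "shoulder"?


Word: "shoulder", Candidate: "dershoul"
Method: check if candidate is substring of word+word
"shouldershoulder" contains "dershoul"? Yes
Is rotation = Yes


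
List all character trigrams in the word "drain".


Word: "drain" (length 5)
Number of trigrams = 5 - 3 + 1 = 3
  Position 0: "dra"
  Position 1: "rai"
  Position 2: "ain"
Trigrams = "dra", "rai", "ain"
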